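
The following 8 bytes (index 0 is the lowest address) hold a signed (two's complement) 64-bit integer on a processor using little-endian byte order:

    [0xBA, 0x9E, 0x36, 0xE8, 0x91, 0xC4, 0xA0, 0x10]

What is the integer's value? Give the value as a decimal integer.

1198173631825747642

In little-endian order the low byte comes first in memory.
Reassemble most-significant byte first: 10 A0 C4 91 E8 36 9E BA → 0x10A0C491E8369EBA.
0x10A0C491E8369EBA = 1198173631825747642.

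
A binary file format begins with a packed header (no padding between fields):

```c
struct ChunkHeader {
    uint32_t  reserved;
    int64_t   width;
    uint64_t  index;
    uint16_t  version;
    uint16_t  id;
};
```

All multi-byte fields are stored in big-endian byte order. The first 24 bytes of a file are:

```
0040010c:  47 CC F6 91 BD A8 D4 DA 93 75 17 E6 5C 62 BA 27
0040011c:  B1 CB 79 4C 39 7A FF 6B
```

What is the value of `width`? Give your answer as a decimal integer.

-4780336969211897882

`width` follows `reserved` (4 bytes), so it starts at byte offset 4 and occupies 8 bytes.
Bytes at offsets 4..11: BD A8 D4 DA 93 75 17 E6.
Big-endian: lowest address holds the most-significant byte.
The bytes are already most-significant first: 0xBDA8D4DA937517E6.
Top bit is set, so as a signed 64-bit value this is 0xBDA8D4DA937517E6 − 2^64 = -4780336969211897882.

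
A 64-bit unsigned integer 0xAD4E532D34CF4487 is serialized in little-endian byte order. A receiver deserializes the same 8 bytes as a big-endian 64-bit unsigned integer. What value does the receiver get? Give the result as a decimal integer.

9747143316542279341

Stored little-endian, the bytes at ascending addresses are 87 44 CF 34 2D 53 4E AD.
Read back as big-endian, the last byte is least significant, giving 0x8744CF342D534EAD.
0x8744CF342D534EAD = 9747143316542279341.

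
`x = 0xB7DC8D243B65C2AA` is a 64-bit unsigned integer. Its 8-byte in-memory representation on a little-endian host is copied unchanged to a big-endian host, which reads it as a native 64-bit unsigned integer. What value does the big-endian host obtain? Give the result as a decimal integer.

Stored little-endian, the bytes at ascending addresses are AA C2 65 3B 24 8D DC B7.
Read back as big-endian, the last byte is least significant, giving 0xAAC2653B248DDCB7.
0xAAC2653B248DDCB7 = 12304508436620369079.

12304508436620369079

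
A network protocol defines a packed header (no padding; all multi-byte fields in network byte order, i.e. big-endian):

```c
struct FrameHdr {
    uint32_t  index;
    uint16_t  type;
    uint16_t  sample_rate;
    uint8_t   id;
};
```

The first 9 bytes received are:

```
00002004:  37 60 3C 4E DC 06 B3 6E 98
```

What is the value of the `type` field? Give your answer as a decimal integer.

`type` follows `index` (4 bytes), so it starts at byte offset 4 and occupies 2 bytes.
Bytes at offsets 4..5: DC 06.
Big-endian: lowest address holds the most-significant byte.
The bytes are already most-significant first: 0xDC06.
0xDC06 = 56326.

56326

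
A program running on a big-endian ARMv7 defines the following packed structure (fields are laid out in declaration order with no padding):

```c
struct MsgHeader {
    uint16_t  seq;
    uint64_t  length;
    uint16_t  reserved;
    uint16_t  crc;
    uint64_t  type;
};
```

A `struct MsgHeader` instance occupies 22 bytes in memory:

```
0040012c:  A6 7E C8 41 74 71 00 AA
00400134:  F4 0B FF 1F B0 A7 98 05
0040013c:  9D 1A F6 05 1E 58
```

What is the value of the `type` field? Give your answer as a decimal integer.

`type` follows `seq` (2 B), `length` (8 B), `reserved` (2 B), `crc` (2 B), so it starts at offset 2 + 8 + 2 + 2 = 14 and occupies 8 bytes.
Bytes at offsets 14..21: 98 05 9D 1A F6 05 1E 58.
Big-endian stores the most-significant byte at the lowest address.
The bytes are already most-significant first: 0x98059D1AF6051E58.
0x98059D1AF6051E58 = 10954334407770840664.

10954334407770840664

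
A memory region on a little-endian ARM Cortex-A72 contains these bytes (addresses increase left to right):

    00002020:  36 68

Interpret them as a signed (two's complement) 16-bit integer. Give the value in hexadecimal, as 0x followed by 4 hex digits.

Little-endian stores the least-significant byte at the lowest address.
Reassemble most-significant byte first: 68 36 → 0x6836.

0x6836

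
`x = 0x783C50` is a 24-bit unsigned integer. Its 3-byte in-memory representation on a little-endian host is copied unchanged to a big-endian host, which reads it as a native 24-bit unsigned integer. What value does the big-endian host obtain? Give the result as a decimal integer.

5258360

Stored little-endian, the bytes at ascending addresses are 50 3C 78.
Read back as big-endian, the last byte is least significant, giving 0x503C78.
0x503C78 = 5258360.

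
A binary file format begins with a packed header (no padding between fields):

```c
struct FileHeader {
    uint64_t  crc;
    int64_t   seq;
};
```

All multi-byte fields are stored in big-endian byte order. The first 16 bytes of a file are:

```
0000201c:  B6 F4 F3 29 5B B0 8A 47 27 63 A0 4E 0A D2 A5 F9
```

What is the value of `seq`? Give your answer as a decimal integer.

`seq` follows `crc` (8 bytes), so it starts at byte offset 8 and occupies 8 bytes.
Bytes at offsets 8..15: 27 63 A0 4E 0A D2 A5 F9.
Big-endian stores the most-significant byte at the lowest address.
The bytes are already most-significant first: 0x2763A04E0AD2A5F9.
0x2763A04E0AD2A5F9 = 2838288447223014905.

2838288447223014905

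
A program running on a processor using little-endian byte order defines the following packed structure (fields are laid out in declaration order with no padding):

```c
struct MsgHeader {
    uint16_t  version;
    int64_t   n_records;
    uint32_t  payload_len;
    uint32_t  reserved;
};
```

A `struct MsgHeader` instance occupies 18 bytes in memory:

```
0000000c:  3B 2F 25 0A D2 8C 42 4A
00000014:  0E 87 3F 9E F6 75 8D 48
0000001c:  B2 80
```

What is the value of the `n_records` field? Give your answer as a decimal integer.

`n_records` follows `version` (2 bytes), so it starts at byte offset 2 and occupies 8 bytes.
Bytes at offsets 2..9: 25 0A D2 8C 42 4A 0E 87.
Little-endian: lowest address holds the least-significant byte.
Reassemble most-significant byte first: 87 0E 4A 42 8C D2 0A 25 → 0x870E4A428CD20A25.
Top bit is set, so as a signed 64-bit value this is 0x870E4A428CD20A25 − 2^64 = -8714946579224458715.

-8714946579224458715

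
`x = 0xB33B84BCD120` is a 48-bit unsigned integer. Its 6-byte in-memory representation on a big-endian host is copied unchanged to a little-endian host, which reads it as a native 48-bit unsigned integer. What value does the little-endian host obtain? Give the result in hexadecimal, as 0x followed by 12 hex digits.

Stored big-endian, the bytes at ascending addresses are B3 3B 84 BC D1 20.
Read back as little-endian, the first byte is least significant, giving 0x20D1BC843BB3.

0x20D1BC843BB3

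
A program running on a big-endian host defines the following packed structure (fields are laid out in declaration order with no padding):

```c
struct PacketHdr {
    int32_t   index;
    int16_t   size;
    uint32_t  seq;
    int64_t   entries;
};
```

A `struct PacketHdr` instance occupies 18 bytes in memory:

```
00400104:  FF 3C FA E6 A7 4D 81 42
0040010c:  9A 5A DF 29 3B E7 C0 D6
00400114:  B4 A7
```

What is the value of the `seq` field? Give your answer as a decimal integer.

2168625754

`seq` follows `index` (4 B), `size` (2 B), so it starts at offset 4 + 2 = 6 and occupies 4 bytes.
Bytes at offsets 6..9: 81 42 9A 5A.
Big-endian: lowest address holds the most-significant byte.
The bytes are already most-significant first: 0x81429A5A.
0x81429A5A = 2168625754.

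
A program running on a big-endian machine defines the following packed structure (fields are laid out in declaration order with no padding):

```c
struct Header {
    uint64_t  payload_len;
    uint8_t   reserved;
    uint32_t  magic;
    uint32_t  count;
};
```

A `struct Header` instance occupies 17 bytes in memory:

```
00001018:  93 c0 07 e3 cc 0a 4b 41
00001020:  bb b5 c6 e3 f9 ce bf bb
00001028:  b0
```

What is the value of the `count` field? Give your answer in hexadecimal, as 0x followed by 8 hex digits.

0xCEBFBBB0

`count` follows `payload_len` (8 B), `reserved` (1 B), `magic` (4 B), so it starts at offset 8 + 1 + 4 = 13 and occupies 4 bytes.
Bytes at offsets 13..16: CE BF BB B0.
In big-endian order the high byte comes first in memory.
The bytes are already most-significant first: 0xCEBFBBB0.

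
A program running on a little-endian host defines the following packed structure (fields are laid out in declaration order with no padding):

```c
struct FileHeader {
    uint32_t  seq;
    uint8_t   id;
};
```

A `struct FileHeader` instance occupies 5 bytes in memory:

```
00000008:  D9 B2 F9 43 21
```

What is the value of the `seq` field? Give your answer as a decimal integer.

`seq` is the first field, at byte offset 0, occupying 4 bytes.
Bytes at offsets 0..3: D9 B2 F9 43.
In little-endian order the low byte comes first in memory.
Reassemble most-significant byte first: 43 F9 B2 D9 → 0x43F9B2D9.
0x43F9B2D9 = 1140437721.

1140437721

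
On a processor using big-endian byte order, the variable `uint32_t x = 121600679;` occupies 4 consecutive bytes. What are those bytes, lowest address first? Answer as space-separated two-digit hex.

121600679 in hexadecimal, padded to 32 bits, is 0x073F7AA7.
Split into bytes (most-significant first): 07 3F 7A A7.
Big-endian stores the most-significant byte at the lowest address.
So the memory order matches the most-significant-first order: 07 3F 7A A7.

07 3F 7A A7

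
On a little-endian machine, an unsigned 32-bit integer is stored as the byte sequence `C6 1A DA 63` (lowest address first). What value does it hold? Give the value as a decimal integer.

1675238086

Little-endian stores the least-significant byte at the lowest address.
Reassemble most-significant byte first: 63 DA 1A C6 → 0x63DA1AC6.
0x63DA1AC6 = 1675238086.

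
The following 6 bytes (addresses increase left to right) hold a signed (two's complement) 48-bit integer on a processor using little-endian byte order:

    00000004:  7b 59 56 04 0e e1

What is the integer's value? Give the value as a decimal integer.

Little-endian stores the least-significant byte at the lowest address.
Reassemble most-significant byte first: E1 0E 04 56 59 7B → 0xE10E0456597B.
Top bit is set, so as a signed 48-bit value this is 0xE10E0456597B − 2^48 = -34024658151045.

-34024658151045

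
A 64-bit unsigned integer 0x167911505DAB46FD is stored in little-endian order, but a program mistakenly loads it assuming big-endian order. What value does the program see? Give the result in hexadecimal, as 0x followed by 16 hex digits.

Stored little-endian, the bytes at ascending addresses are FD 46 AB 5D 50 11 79 16.
Read back as big-endian, the last byte is least significant, giving 0xFD46AB5D50117916.

0xFD46AB5D50117916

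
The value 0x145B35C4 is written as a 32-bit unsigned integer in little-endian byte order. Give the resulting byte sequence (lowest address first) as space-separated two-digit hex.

C4 35 5B 14

Split into bytes (most-significant first): 14 5B 35 C4.
Little-endian stores the least-significant byte at the lowest address.
So at ascending addresses the bytes are C4 35 5B 14.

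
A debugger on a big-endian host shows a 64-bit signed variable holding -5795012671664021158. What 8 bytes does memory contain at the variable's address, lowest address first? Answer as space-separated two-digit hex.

Two's complement of -5795012671664021158 in 64 bits: 5795012671664021158 = 0x506C0552536BDEA6; invert → 0xAF93FAADAC942159; add 1 → 0xAF93FAADAC94215A.
Split into bytes (most-significant first): AF 93 FA AD AC 94 21 5A.
In big-endian order the high byte comes first in memory.
So the memory order matches the most-significant-first order: AF 93 FA AD AC 94 21 5A.

AF 93 FA AD AC 94 21 5A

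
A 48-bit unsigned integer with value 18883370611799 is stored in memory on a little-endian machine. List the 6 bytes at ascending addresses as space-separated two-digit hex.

57 F4 98 A0 2C 11

18883370611799 in hexadecimal, padded to 48 bits, is 0x112CA098F457.
Split into bytes (most-significant first): 11 2C A0 98 F4 57.
Little-endian stores the least-significant byte at the lowest address.
So at ascending addresses the bytes are 57 F4 98 A0 2C 11.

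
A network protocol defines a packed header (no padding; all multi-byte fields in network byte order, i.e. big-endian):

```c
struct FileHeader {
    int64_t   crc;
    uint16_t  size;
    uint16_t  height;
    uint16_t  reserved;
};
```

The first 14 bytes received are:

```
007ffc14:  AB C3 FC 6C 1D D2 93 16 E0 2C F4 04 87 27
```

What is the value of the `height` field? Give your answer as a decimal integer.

`height` follows `crc` (8 B), `size` (2 B), so it starts at offset 8 + 2 = 10 and occupies 2 bytes.
Bytes at offsets 10..11: F4 04.
In big-endian order the high byte comes first in memory.
The bytes are already most-significant first: 0xF404.
0xF404 = 62468.

62468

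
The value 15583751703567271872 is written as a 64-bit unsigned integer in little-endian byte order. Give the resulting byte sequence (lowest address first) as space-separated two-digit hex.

15583751703567271872 in hexadecimal, padded to 64 bits, is 0xD8449B9BAF0407C0.
Split into bytes (most-significant first): D8 44 9B 9B AF 04 07 C0.
Little-endian: lowest address holds the least-significant byte.
So at ascending addresses the bytes are C0 07 04 AF 9B 9B 44 D8.

C0 07 04 AF 9B 9B 44 D8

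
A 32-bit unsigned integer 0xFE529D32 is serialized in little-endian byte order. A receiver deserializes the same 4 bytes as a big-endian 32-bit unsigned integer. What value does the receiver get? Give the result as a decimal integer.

Stored little-endian, the bytes at ascending addresses are 32 9D 52 FE.
Read back as big-endian, the last byte is least significant, giving 0x329D52FE.
0x329D52FE = 849171198.

849171198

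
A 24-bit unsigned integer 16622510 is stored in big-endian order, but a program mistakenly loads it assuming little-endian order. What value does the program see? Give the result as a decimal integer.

11445245

16622510 in 24-bit hexadecimal is 0xFDA3AE.
Stored big-endian, the bytes at ascending addresses are FD A3 AE.
Read back as little-endian, the first byte is least significant, giving 0xAEA3FD.
0xAEA3FD = 11445245.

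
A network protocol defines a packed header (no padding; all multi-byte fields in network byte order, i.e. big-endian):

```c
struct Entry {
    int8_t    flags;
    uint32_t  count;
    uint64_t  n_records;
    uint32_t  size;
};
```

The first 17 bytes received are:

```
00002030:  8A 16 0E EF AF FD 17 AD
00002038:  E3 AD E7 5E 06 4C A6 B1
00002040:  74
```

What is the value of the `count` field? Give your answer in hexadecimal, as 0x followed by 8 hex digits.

0x160EEFAF

`count` follows `flags` (1 byte), so it starts at byte offset 1 and occupies 4 bytes.
Bytes at offsets 1..4: 16 0E EF AF.
Big-endian stores the most-significant byte at the lowest address.
The bytes are already most-significant first: 0x160EEFAF.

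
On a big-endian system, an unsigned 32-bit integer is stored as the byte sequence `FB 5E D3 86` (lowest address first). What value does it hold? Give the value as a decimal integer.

Big-endian: lowest address holds the most-significant byte.
The bytes are already most-significant first: 0xFB5ED386.
0xFB5ED386 = 4217295750.

4217295750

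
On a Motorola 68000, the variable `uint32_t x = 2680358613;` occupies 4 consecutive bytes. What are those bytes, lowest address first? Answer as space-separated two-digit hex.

9F C3 06 D5

2680358613 in hexadecimal, padded to 32 bits, is 0x9FC306D5.
Split into bytes (most-significant first): 9F C3 06 D5.
Big-endian: lowest address holds the most-significant byte.
So the memory order matches the most-significant-first order: 9F C3 06 D5.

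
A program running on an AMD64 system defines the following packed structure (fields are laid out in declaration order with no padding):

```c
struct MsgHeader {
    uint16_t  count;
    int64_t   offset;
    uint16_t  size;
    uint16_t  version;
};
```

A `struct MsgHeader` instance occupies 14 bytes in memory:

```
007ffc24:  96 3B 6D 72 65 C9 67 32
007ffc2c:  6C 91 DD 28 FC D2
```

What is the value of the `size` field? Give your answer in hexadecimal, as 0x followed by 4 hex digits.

`size` follows `count` (2 B), `offset` (8 B), so it starts at offset 2 + 8 = 10 and occupies 2 bytes.
Bytes at offsets 10..11: DD 28.
Little-endian: lowest address holds the least-significant byte.
Reassemble most-significant byte first: 28 DD → 0x28DD.

0x28DD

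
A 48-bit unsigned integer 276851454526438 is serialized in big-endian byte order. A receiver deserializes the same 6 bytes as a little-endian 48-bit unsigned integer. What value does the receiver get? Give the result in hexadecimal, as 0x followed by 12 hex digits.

276851454526438 in 48-bit hexadecimal is 0xFBCB809A43E6.
Stored big-endian, the bytes at ascending addresses are FB CB 80 9A 43 E6.
Read back as little-endian, the first byte is least significant, giving 0xE6439A80CBFB.

0xE6439A80CBFB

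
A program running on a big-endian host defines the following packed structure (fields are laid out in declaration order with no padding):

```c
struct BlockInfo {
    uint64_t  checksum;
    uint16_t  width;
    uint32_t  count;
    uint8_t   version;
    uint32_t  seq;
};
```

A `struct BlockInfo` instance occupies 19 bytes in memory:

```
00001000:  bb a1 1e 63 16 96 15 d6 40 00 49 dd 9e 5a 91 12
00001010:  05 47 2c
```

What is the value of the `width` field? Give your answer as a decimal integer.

16384

`width` follows `checksum` (8 bytes), so it starts at byte offset 8 and occupies 2 bytes.
Bytes at offsets 8..9: 40 00.
In big-endian order the high byte comes first in memory.
The bytes are already most-significant first: 0x4000.
0x4000 = 16384.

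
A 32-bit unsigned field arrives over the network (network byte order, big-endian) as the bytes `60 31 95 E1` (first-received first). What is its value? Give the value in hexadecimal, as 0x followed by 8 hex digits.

0x603195E1

In big-endian order the high byte comes first in memory.
The bytes are already most-significant first: 0x603195E1.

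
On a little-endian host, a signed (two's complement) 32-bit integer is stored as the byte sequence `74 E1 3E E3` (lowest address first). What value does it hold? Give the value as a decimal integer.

-482418316

Little-endian: lowest address holds the least-significant byte.
Reassemble most-significant byte first: E3 3E E1 74 → 0xE33EE174.
Top bit is set, so as a signed 32-bit value this is 0xE33EE174 − 2^32 = -482418316.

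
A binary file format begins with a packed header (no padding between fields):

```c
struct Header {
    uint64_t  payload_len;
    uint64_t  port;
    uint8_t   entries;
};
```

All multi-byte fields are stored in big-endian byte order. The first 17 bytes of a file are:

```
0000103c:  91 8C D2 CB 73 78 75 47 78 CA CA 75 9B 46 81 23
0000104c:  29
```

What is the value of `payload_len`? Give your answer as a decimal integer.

10487989403496510791

`payload_len` is the first field, at byte offset 0, occupying 8 bytes.
Bytes at offsets 0..7: 91 8C D2 CB 73 78 75 47.
In big-endian order the high byte comes first in memory.
The bytes are already most-significant first: 0x918CD2CB73787547.
0x918CD2CB73787547 = 10487989403496510791.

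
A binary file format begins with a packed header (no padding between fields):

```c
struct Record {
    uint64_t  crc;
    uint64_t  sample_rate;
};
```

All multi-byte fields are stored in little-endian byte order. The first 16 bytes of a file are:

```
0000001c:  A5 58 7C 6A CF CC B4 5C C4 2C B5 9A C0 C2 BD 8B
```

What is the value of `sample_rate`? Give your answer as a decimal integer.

10069418474355371204

`sample_rate` follows `crc` (8 bytes), so it starts at byte offset 8 and occupies 8 bytes.
Bytes at offsets 8..15: C4 2C B5 9A C0 C2 BD 8B.
In little-endian order the low byte comes first in memory.
Reassemble most-significant byte first: 8B BD C2 C0 9A B5 2C C4 → 0x8BBDC2C09AB52CC4.
0x8BBDC2C09AB52CC4 = 10069418474355371204.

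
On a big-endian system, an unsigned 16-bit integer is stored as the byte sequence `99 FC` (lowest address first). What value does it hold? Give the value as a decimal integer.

39420

In big-endian order the high byte comes first in memory.
The bytes are already most-significant first: 0x99FC.
0x99FC = 39420.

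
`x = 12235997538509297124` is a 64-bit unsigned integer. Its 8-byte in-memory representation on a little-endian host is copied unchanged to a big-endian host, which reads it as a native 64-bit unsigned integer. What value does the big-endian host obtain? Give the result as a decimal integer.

12235997538509297124 in 64-bit hexadecimal is 0xA9CEFEEEA36695E4.
Stored little-endian, the bytes at ascending addresses are E4 95 66 A3 EE FE CE A9.
Read back as big-endian, the last byte is least significant, giving 0xE49566A3EEFECEA9.
0xE49566A3EEFECEA9 = 16471184066452836009.

16471184066452836009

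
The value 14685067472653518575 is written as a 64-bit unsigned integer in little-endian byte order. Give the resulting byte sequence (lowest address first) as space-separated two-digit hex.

14685067472653518575 in hexadecimal, padded to 64 bits, is 0xCBCBD70FC22806EF.
Split into bytes (most-significant first): CB CB D7 0F C2 28 06 EF.
Little-endian stores the least-significant byte at the lowest address.
So at ascending addresses the bytes are EF 06 28 C2 0F D7 CB CB.

EF 06 28 C2 0F D7 CB CB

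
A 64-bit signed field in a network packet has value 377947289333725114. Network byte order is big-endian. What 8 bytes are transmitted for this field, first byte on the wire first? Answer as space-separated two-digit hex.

05 3E BD 0E A4 8E F7 BA

377947289333725114 in hexadecimal, padded to 64 bits, is 0x053EBD0EA48EF7BA.
Split into bytes (most-significant first): 05 3E BD 0E A4 8E F7 BA.
Big-endian: lowest address holds the most-significant byte.
So the memory order matches the most-significant-first order: 05 3E BD 0E A4 8E F7 BA.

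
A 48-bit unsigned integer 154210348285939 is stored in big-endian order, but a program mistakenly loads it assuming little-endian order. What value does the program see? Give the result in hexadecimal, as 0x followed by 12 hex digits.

0xF3BF07E5408C

154210348285939 in 48-bit hexadecimal is 0x8C40E507BFF3.
Stored big-endian, the bytes at ascending addresses are 8C 40 E5 07 BF F3.
Read back as little-endian, the first byte is least significant, giving 0xF3BF07E5408C.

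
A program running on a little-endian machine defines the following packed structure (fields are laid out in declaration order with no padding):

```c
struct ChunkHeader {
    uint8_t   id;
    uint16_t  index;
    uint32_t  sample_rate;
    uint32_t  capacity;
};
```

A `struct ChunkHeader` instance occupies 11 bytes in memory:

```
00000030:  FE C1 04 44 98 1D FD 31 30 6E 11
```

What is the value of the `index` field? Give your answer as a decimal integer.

1217

`index` follows `id` (1 byte), so it starts at byte offset 1 and occupies 2 bytes.
Bytes at offsets 1..2: C1 04.
Little-endian: lowest address holds the least-significant byte.
Reassemble most-significant byte first: 04 C1 → 0x04C1.
0x04C1 = 1217.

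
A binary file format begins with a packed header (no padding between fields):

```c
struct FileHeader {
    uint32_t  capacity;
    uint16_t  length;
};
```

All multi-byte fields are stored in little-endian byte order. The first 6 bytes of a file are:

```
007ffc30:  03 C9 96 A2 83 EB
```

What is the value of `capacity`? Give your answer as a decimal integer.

`capacity` is the first field, at byte offset 0, occupying 4 bytes.
Bytes at offsets 0..3: 03 C9 96 A2.
Little-endian stores the least-significant byte at the lowest address.
Reassemble most-significant byte first: A2 96 C9 03 → 0xA296C903.
0xA296C903 = 2727790851.

2727790851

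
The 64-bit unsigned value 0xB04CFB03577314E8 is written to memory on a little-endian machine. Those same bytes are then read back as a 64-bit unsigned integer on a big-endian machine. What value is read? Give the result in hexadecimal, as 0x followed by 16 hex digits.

0xE814735703FB4CB0

Stored little-endian, the bytes at ascending addresses are E8 14 73 57 03 FB 4C B0.
Read back as big-endian, the last byte is least significant, giving 0xE814735703FB4CB0.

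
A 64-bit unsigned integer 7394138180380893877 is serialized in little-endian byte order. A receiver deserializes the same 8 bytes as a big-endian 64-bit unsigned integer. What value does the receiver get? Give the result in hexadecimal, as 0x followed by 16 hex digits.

7394138180380893877 in 64-bit hexadecimal is 0x669D417FCDC1A2B5.
Stored little-endian, the bytes at ascending addresses are B5 A2 C1 CD 7F 41 9D 66.
Read back as big-endian, the last byte is least significant, giving 0xB5A2C1CD7F419D66.

0xB5A2C1CD7F419D66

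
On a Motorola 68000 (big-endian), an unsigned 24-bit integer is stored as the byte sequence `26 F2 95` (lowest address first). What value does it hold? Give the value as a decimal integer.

2552469

Big-endian: lowest address holds the most-significant byte.
The bytes are already most-significant first: 0x26F295.
0x26F295 = 2552469.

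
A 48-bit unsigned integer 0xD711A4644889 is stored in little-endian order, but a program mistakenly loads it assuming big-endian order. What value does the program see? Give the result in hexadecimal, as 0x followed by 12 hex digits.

0x894864A411D7

Stored little-endian, the bytes at ascending addresses are 89 48 64 A4 11 D7.
Read back as big-endian, the last byte is least significant, giving 0x894864A411D7.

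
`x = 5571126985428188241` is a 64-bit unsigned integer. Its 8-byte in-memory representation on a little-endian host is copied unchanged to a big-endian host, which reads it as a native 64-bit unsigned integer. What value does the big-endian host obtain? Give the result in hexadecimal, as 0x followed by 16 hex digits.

0x513C0AE5799E504D

5571126985428188241 in 64-bit hexadecimal is 0x4D509E79E50A3C51.
Stored little-endian, the bytes at ascending addresses are 51 3C 0A E5 79 9E 50 4D.
Read back as big-endian, the last byte is least significant, giving 0x513C0AE5799E504D.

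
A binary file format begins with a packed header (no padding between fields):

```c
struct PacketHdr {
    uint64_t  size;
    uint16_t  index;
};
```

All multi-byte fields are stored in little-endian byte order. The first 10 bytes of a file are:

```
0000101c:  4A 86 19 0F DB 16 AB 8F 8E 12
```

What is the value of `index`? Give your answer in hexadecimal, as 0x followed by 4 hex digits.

`index` follows `size` (8 bytes), so it starts at byte offset 8 and occupies 2 bytes.
Bytes at offsets 8..9: 8E 12.
Little-endian: lowest address holds the least-significant byte.
Reassemble most-significant byte first: 12 8E → 0x128E.

0x128E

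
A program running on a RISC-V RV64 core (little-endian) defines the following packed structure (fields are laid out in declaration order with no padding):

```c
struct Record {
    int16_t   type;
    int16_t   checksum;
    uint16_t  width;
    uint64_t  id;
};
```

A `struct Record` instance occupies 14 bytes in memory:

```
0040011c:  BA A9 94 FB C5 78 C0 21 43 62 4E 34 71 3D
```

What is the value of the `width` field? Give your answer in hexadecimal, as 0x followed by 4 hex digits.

0x78C5

`width` follows `type` (2 B), `checksum` (2 B), so it starts at offset 2 + 2 = 4 and occupies 2 bytes.
Bytes at offsets 4..5: C5 78.
Little-endian: lowest address holds the least-significant byte.
Reassemble most-significant byte first: 78 C5 → 0x78C5.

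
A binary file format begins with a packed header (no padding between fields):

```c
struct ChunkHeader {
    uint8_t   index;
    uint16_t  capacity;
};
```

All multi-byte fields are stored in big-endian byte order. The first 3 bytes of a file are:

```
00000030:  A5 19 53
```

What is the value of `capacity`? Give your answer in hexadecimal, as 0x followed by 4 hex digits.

`capacity` follows `index` (1 byte), so it starts at byte offset 1 and occupies 2 bytes.
Bytes at offsets 1..2: 19 53.
Big-endian stores the most-significant byte at the lowest address.
The bytes are already most-significant first: 0x1953.

0x1953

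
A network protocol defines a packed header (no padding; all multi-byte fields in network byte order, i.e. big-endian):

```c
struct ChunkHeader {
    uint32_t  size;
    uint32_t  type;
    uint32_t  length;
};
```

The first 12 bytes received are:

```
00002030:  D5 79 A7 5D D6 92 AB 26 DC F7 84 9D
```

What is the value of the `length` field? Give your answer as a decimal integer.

3707208861

`length` follows `size` (4 B), `type` (4 B), so it starts at offset 4 + 4 = 8 and occupies 4 bytes.
Bytes at offsets 8..11: DC F7 84 9D.
In big-endian order the high byte comes first in memory.
The bytes are already most-significant first: 0xDCF7849D.
0xDCF7849D = 3707208861.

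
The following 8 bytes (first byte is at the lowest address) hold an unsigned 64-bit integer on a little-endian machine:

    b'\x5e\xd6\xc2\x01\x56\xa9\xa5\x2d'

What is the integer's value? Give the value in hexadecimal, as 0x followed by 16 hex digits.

Little-endian: lowest address holds the least-significant byte.
Reassemble most-significant byte first: 2D A5 A9 56 01 C2 D6 5E → 0x2DA5A95601C2D65E.

0x2DA5A95601C2D65E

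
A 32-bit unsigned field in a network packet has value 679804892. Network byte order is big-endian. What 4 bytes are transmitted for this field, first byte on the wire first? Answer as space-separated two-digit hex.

28 84 FF DC

679804892 in hexadecimal, padded to 32 bits, is 0x2884FFDC.
Split into bytes (most-significant first): 28 84 FF DC.
Big-endian: lowest address holds the most-significant byte.
So the memory order matches the most-significant-first order: 28 84 FF DC.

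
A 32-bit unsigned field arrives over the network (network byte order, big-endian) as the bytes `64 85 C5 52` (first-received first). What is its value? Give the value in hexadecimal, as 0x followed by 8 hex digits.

In big-endian order the high byte comes first in memory.
The bytes are already most-significant first: 0x6485C552.

0x6485C552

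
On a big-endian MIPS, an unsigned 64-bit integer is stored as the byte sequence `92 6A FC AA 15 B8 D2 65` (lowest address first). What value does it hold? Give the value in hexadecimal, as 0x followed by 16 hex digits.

0x926AFCAA15B8D265

Big-endian stores the most-significant byte at the lowest address.
The bytes are already most-significant first: 0x926AFCAA15B8D265.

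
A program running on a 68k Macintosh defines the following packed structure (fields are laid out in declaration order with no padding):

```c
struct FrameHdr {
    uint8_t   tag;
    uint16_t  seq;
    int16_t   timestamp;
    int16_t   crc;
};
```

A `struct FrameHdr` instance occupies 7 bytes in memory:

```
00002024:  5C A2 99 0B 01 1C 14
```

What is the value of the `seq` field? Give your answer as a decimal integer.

`seq` follows `tag` (1 byte), so it starts at byte offset 1 and occupies 2 bytes.
Bytes at offsets 1..2: A2 99.
Big-endian stores the most-significant byte at the lowest address.
The bytes are already most-significant first: 0xA299.
0xA299 = 41625.

41625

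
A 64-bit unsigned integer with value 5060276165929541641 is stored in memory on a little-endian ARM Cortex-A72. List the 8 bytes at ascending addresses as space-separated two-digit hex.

5060276165929541641 in hexadecimal, padded to 64 bits, is 0x4639B65CC79B2009.
Split into bytes (most-significant first): 46 39 B6 5C C7 9B 20 09.
Little-endian: lowest address holds the least-significant byte.
So at ascending addresses the bytes are 09 20 9B C7 5C B6 39 46.

09 20 9B C7 5C B6 39 46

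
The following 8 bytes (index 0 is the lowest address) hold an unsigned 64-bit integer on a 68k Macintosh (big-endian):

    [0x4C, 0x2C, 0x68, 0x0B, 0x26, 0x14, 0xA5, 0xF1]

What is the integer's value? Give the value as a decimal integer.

Big-endian stores the most-significant byte at the lowest address.
The bytes are already most-significant first: 0x4C2C680B2614A5F1.
0x4C2C680B2614A5F1 = 5488876442950608369.

5488876442950608369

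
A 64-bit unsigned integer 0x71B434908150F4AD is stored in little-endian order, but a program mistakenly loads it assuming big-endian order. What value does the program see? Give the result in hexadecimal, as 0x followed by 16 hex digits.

Stored little-endian, the bytes at ascending addresses are AD F4 50 81 90 34 B4 71.
Read back as big-endian, the last byte is least significant, giving 0xADF450819034B471.

0xADF450819034B471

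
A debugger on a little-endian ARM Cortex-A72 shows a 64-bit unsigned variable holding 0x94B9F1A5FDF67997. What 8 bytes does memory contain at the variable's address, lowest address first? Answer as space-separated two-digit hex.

97 79 F6 FD A5 F1 B9 94

Split into bytes (most-significant first): 94 B9 F1 A5 FD F6 79 97.
Little-endian stores the least-significant byte at the lowest address.
So at ascending addresses the bytes are 97 79 F6 FD A5 F1 B9 94.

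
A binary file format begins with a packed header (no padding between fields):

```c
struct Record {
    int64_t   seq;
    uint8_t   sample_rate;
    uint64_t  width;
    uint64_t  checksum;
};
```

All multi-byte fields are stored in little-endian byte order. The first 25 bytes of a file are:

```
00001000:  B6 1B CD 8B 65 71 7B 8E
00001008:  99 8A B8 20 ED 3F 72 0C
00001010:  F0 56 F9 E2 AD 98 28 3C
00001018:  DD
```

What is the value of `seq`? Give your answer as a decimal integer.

-8179819617237263434

`seq` is the first field, at byte offset 0, occupying 8 bytes.
Bytes at offsets 0..7: B6 1B CD 8B 65 71 7B 8E.
In little-endian order the low byte comes first in memory.
Reassemble most-significant byte first: 8E 7B 71 65 8B CD 1B B6 → 0x8E7B71658BCD1BB6.
Top bit is set, so as a signed 64-bit value this is 0x8E7B71658BCD1BB6 − 2^64 = -8179819617237263434.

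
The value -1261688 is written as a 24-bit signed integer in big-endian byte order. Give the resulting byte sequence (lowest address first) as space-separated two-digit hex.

Two's complement of -1261688 in 24 bits: 1261688 = 0x134078; invert → 0xECBF87; add 1 → 0xECBF88.
Split into bytes (most-significant first): EC BF 88.
Big-endian: lowest address holds the most-significant byte.
So the memory order matches the most-significant-first order: EC BF 88.

EC BF 88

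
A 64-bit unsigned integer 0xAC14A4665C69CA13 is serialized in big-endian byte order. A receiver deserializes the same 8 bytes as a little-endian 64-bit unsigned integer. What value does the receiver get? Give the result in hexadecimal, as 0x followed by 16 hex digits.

0x13CA695C66A414AC

Stored big-endian, the bytes at ascending addresses are AC 14 A4 66 5C 69 CA 13.
Read back as little-endian, the first byte is least significant, giving 0x13CA695C66A414AC.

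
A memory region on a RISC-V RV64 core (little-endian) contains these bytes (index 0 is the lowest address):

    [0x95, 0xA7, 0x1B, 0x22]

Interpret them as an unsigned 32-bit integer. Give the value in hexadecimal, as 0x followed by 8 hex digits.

Little-endian: lowest address holds the least-significant byte.
Reassemble most-significant byte first: 22 1B A7 95 → 0x221BA795.

0x221BA795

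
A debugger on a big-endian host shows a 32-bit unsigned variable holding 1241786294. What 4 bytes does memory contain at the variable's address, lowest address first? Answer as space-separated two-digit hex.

1241786294 in hexadecimal, padded to 32 bits, is 0x4A0427B6.
Split into bytes (most-significant first): 4A 04 27 B6.
Big-endian: lowest address holds the most-significant byte.
So the memory order matches the most-significant-first order: 4A 04 27 B6.

4A 04 27 B6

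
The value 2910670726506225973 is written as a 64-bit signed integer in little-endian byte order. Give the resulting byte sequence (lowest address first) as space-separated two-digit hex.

2910670726506225973 in hexadecimal, padded to 64 bits, is 0x2864C79AB7882135.
Split into bytes (most-significant first): 28 64 C7 9A B7 88 21 35.
Little-endian stores the least-significant byte at the lowest address.
So at ascending addresses the bytes are 35 21 88 B7 9A C7 64 28.

35 21 88 B7 9A C7 64 28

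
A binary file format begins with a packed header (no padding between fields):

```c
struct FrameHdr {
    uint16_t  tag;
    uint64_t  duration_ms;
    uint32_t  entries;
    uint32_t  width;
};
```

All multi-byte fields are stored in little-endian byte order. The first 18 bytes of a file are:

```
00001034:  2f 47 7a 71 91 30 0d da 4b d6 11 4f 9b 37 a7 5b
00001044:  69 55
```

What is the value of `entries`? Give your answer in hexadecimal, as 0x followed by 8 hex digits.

`entries` follows `tag` (2 B), `duration_ms` (8 B), so it starts at offset 2 + 8 = 10 and occupies 4 bytes.
Bytes at offsets 10..13: 11 4F 9B 37.
Little-endian stores the least-significant byte at the lowest address.
Reassemble most-significant byte first: 37 9B 4F 11 → 0x379B4F11.

0x379B4F11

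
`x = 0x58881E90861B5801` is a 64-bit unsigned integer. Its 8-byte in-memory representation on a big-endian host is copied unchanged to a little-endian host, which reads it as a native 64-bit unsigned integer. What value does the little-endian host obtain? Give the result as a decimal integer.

Stored big-endian, the bytes at ascending addresses are 58 88 1E 90 86 1B 58 01.
Read back as little-endian, the first byte is least significant, giving 0x01581B86901E8858.
0x01581B86901E8858 = 96857656745953368.

96857656745953368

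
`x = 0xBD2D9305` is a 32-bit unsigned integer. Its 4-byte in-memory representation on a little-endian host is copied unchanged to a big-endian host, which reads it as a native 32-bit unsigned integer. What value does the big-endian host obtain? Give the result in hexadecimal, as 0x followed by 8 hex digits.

0x05932DBD

Stored little-endian, the bytes at ascending addresses are 05 93 2D BD.
Read back as big-endian, the last byte is least significant, giving 0x05932DBD.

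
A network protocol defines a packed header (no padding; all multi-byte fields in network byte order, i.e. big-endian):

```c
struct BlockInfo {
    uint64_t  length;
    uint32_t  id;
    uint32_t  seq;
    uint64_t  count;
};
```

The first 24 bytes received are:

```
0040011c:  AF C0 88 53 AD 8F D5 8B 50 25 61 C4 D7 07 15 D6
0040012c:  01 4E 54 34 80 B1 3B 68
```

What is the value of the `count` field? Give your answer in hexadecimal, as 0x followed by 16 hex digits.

`count` follows `length` (8 B), `id` (4 B), `seq` (4 B), so it starts at offset 8 + 4 + 4 = 16 and occupies 8 bytes.
Bytes at offsets 16..23: 01 4E 54 34 80 B1 3B 68.
Big-endian stores the most-significant byte at the lowest address.
The bytes are already most-significant first: 0x014E543480B13B68.

0x014E543480B13B68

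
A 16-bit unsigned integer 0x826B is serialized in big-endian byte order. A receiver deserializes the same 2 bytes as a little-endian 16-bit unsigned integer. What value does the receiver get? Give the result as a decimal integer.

27522

Stored big-endian, the bytes at ascending addresses are 82 6B.
Read back as little-endian, the first byte is least significant, giving 0x6B82.
0x6B82 = 27522.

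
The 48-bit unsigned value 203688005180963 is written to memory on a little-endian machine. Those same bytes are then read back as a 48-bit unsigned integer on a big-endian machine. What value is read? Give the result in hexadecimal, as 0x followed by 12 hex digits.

0x239E31CF40B9

203688005180963 in 48-bit hexadecimal is 0xB940CF319E23.
Stored little-endian, the bytes at ascending addresses are 23 9E 31 CF 40 B9.
Read back as big-endian, the last byte is least significant, giving 0x239E31CF40B9.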